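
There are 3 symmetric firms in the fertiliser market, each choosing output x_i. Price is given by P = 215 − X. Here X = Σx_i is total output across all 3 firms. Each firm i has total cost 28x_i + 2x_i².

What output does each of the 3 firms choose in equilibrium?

23.375

A representative firm's profit is π_i = x_i(215 − X) − 28x_i − 2x_i², with X = x_i + Σ_{j≠i} x_j.
First-order condition: 187 − 6x_i − Σ_{j≠i} x_j = 0.
In a symmetric equilibrium every firm chooses the same x, so Σ_{j≠i} x_j = 2x. The condition becomes 187 − 8x = 0, giving x = 187/8 = 23.375.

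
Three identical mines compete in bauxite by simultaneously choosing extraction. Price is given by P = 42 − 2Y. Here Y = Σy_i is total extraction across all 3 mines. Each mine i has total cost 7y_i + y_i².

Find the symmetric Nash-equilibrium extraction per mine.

3.5

A representative mine's profit is π_i = y_i(42 − 2Y) − 7y_i − y_i², with Y = y_i + Σ_{j≠i} y_j.
First-order condition: 35 − 6y_i − 2Σ_{j≠i} y_j = 0.
In a symmetric equilibrium every mine chooses the same y, so Σ_{j≠i} y_j = 2y. The condition becomes 35 − 10y = 0, giving y = 35/10 = 3.5.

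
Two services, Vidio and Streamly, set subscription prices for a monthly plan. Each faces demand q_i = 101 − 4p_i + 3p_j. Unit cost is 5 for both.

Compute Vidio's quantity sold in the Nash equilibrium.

76.8

Vidio's profit: π = (p_{Vidio} − 5)(101 − 4p_{Vidio} + 3p_{Streamly}).
∂π/∂p_{Vidio} = 121 − 8p_{Vidio} + 3p_{Streamly} = 0 ⇒ p_{Vidio} = 15.125 + 0.375p_{Streamly}.
The game is symmetric, so in equilibrium p_{Streamly} = p_{Vidio}: the reaction function gives 0.625p_{Vidio} = 15.125, hence p_{Vidio} = 24.2.
q_{Vidio} = 101 − 4·24.2 + 3·24.2 = 76.8.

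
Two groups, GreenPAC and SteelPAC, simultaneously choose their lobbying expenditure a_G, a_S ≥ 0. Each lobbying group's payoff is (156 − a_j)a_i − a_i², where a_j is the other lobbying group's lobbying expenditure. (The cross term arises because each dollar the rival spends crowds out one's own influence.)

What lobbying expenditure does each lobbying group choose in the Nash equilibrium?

52

GreenPAC's payoff is (156 − a_S)a_G − a_G².
∂π/∂a_G = 156 − a_S − 2a_G = 0, so a_G = 78 − 0.5a_S.
By symmetry a_S = a_G; substituting into the reaction function, 1.5a_G = 78 and a_G = 52.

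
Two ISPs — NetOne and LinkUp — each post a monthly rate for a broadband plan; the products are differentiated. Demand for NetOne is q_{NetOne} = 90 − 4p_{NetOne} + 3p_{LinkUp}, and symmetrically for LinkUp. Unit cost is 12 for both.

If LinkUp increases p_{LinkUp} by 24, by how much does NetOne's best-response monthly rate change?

NetOne's profit: π = (p_{NetOne} − 12)(90 − 4p_{NetOne} + 3p_{LinkUp}).
∂π/∂p_{NetOne} = 138 − 8p_{NetOne} + 3p_{LinkUp} = 0 ⇒ p_{NetOne} = 17.25 + 0.375p_{LinkUp}.
The reaction-function slope is 0.375, so a 24-unit rise in p_{LinkUp} moves p_{NetOne} by 0.375 × 24 = 9. NetOne's best response rises — the actions are strategic complements.

9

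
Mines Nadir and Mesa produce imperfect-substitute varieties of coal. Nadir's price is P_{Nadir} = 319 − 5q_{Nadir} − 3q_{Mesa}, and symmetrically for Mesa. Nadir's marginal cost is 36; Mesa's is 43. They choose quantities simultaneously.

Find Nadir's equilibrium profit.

2420

Mine Nadir's profit: π = q_{Nadir}(319 − 5q_{Nadir} − 3q_{Mesa}) − 36q_{Nadir}.
∂π/∂q_{Nadir} = 283 − 10q_{Nadir} − 3q_{Mesa} = 0 ⇒ q_{Nadir} = 28.3 − 0.3q_{Mesa}.
Similarly q_{Mesa} = 27.6 − 0.3q_{Nadir}.
Substituting the second reaction function into the first: q_{Nadir} = 28.3 − 0.3(27.6 − 0.3q_{Nadir}), which gives 0.91q_{Nadir} = 20.02 ⇒ q_{Nadir} = 22.
Then q_{Mesa} = 27.6 − 0.3·22 = 21.
P_{Nadir} = 319 − 5·22 − 3·21 = 146.
Profit = (146 − 36)·22 = 2420.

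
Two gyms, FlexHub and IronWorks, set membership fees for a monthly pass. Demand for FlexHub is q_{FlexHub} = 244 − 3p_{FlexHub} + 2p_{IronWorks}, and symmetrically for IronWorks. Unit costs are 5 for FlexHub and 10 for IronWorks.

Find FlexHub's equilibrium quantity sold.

FlexHub's profit: π = (p_{FlexHub} − 5)(244 − 3p_{FlexHub} + 2p_{IronWorks}).
∂π/∂p_{FlexHub} = 259 − 6p_{FlexHub} + 2p_{IronWorks} = 0 ⇒ p_{FlexHub} = 259/6 + (1/3)p_{IronWorks}.
Similarly p_{IronWorks} = 137/3 + (1/3)p_{FlexHub}.
Plugging p_{IronWorks} into FlexHub's best response: p_{FlexHub} = 259/6 + (1/3)(137/3 + (1/3)p_{FlexHub}) ⇒ (8/9)p_{FlexHub} = 1051/18, so p_{FlexHub} = 65.6875.
Then p_{IronWorks} = 137/3 + (1/3)·65.6875 = 67.5625.
q_{FlexHub} = 244 − 3·65.6875 + 2·67.5625 = 182.0625.

182.0625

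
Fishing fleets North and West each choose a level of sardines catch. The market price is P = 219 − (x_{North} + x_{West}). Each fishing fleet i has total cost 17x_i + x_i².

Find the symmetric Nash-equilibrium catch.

40.4

Fishing fleet North's profit: π = x_{North}(219 − (x_{North} + x_{West})) − 17x_{North} − x_{North}².
∂π/∂x_{North} = 202 − 4x_{North} − x_{West} = 0, so x_{North} = 50.5 − 0.25x_{West}.
By symmetry x_{West} = x_{North}; substituting into the reaction function, 1.25x_{North} = 50.5 and x_{North} = 40.4.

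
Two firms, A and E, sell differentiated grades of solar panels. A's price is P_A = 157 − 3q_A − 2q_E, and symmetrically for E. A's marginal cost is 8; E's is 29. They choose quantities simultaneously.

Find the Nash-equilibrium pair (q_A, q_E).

19.9375, 14.6875

Firm A's profit: π = q_A(157 − 3q_A − 2q_E) − 8q_A.
∂π/∂q_A = 149 − 6q_A − 2q_E = 0 ⇒ q_A = 149/6 − (1/3)q_E.
Similarly q_E = 64/3 − (1/3)q_A.
Plugging q_E into A's best response: q_A = 149/6 − (1/3)(64/3 − (1/3)q_A) ⇒ (8/9)q_A = 319/18, so q_A = 19.9375.
Then q_E = 64/3 − (1/3)·19.9375 = 14.6875.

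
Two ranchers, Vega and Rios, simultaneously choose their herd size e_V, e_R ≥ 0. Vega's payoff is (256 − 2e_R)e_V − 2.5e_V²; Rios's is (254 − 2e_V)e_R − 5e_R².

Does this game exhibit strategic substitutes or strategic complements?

strategic substitutes

Expanding Vega's payoff: 256e_V − 2e_Re_V − 2.5e_V².
∂π/∂e_V = 256 − 2e_R − 5e_V = 0, so e_V = 51.2 − 0.4e_R.
The best-response slope de_V/de_R = −0.4 < 0: the reaction function is downward-sloping, so the choices are strategic substitutes.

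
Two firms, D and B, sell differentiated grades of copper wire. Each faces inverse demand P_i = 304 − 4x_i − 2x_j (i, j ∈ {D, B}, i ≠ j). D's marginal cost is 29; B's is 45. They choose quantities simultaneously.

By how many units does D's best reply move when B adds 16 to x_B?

-4

Firm D's profit: π = x_D(304 − 4x_D − 2x_B) − 29x_D.
∂π/∂x_D = 275 − 8x_D − 2x_B = 0 ⇒ x_D = 34.375 − 0.25x_B.
The reaction-function slope is −0.25, so a 16-unit rise in x_B moves x_D by −0.25 × 16 = −4. D's best response falls — the actions are strategic substitutes.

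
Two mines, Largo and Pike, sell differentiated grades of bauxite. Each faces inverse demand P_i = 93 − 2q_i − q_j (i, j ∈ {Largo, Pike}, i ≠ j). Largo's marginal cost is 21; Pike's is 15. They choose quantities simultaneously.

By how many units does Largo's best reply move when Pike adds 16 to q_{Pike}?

Mine Largo's profit: π = q_{Largo}(93 − 2q_{Largo} − q_{Pike}) − 21q_{Largo}.
∂π/∂q_{Largo} = 72 − 4q_{Largo} − q_{Pike} = 0 ⇒ q_{Largo} = 18 − 0.25q_{Pike}.
The reaction-function slope is −0.25, so a 16-unit rise in q_{Pike} moves q_{Largo} by −0.25 × 16 = −4. Largo's best response falls — the actions are strategic substitutes.

-4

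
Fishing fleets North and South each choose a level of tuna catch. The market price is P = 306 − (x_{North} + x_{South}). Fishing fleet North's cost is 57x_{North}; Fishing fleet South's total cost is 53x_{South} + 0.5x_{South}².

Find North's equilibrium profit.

9761.44

Fishing fleet North's profit: π = x_{North}(306 − (x_{North} + x_{South})) − 57x_{North}.
∂π/∂x_{North} = 249 − 2x_{North} − x_{South} = 0, so x_{North} = 124.5 − 0.5x_{South}.
For South: ∂π/∂x_{South} = 253 − 3x_{South} − x_{North} = 0 ⇒ x_{South} = 253/3 − (1/3)x_{North}.
Plugging x_{South} into North's best response: x_{North} = 124.5 − 0.5(253/3 − (1/3)x_{North}) ⇒ (5/6)x_{North} = 247/3, so x_{North} = 98.8.
Then x_{South} = 253/3 − (1/3)·98.8 = 51.4.
Price P = 306 − 150.2 = 155.8.
North's profit: (155.8 − 57)·98.8 = 9761.44.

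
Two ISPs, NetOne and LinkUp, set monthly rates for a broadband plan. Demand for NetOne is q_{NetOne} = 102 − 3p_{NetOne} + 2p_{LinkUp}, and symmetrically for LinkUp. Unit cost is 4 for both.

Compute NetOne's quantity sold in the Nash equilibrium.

NetOne's profit: π = (p_{NetOne} − 4)(102 − 3p_{NetOne} + 2p_{LinkUp}).
∂π/∂p_{NetOne} = 114 − 6p_{NetOne} + 2p_{LinkUp} = 0 ⇒ p_{NetOne} = 19 + (1/3)p_{LinkUp}.
The game is symmetric, so in equilibrium p_{LinkUp} = p_{NetOne}: the reaction function gives (2/3)p_{NetOne} = 19, hence p_{NetOne} = 28.5.
q_{NetOne} = 102 − 3·28.5 + 2·28.5 = 73.5.

73.5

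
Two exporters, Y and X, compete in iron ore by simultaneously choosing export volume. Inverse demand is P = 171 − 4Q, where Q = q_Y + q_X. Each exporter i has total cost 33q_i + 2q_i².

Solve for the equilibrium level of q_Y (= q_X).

8.625

Exporter Y's profit: π = q_Y(171 − 4(q_Y + q_X)) − 33q_Y − 2q_Y².
∂π/∂q_Y = 138 − 12q_Y − 4q_X = 0, so q_Y = 11.5 − (1/3)q_X.
The game is symmetric, so in equilibrium q_X = q_Y: the reaction function gives (4/3)q_Y = 11.5, hence q_Y = 8.625.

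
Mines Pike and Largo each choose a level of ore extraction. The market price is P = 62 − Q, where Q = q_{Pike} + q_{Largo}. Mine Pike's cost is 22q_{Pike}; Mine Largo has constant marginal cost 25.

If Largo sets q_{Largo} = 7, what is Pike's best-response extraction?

Mine Pike's profit: π = q_{Pike}(62 − (q_{Pike} + q_{Largo})) − 22q_{Pike}.
∂π/∂q_{Pike} = 40 − 2q_{Pike} − q_{Largo} = 0, so q_{Pike} = 20 − 0.5q_{Largo}.
At q_{Largo} = 7: q_{Pike} = 20 − 0.5·7 = 16.5.

16.5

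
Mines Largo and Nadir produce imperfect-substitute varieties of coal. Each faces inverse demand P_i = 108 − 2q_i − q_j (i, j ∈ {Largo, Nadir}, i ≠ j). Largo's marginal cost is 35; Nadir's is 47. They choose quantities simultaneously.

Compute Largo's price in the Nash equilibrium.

Mine Largo's profit: π = q_{Largo}(108 − 2q_{Largo} − q_{Nadir}) − 35q_{Largo}.
∂π/∂q_{Largo} = 73 − 4q_{Largo} − q_{Nadir} = 0 ⇒ q_{Largo} = 18.25 − 0.25q_{Nadir}.
Similarly q_{Nadir} = 15.25 − 0.25q_{Largo}.
Solving the two reaction functions simultaneously: (1 − (−0.25)(−0.25))q_{Largo} = 18.25 − 0.25·15.25, so 0.9375q_{Largo} = 14.4375 and q_{Largo} = 15.4.
Then q_{Nadir} = 15.25 − 0.25·15.4 = 11.4.
P_{Largo} = 108 − 2·15.4 − 11.4 = 65.8.

65.8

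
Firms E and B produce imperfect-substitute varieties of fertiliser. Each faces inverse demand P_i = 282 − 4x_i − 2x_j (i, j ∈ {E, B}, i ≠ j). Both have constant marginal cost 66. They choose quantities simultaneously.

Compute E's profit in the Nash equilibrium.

Firm E's profit: π = x_E(282 − 4x_E − 2x_B) − 66x_E.
∂π/∂x_E = 216 − 8x_E − 2x_B = 0 ⇒ x_E = 27 − 0.25x_B.
Setting x_E = x_B in the reaction function: x_E = 27 − 0.25x_E, so x_E = 27 / 1.25 = 21.6.
P_E = 282 − 4·21.6 − 2·21.6 = 152.4.
Profit = (152.4 − 66)·21.6 = 1866.24.

1866.24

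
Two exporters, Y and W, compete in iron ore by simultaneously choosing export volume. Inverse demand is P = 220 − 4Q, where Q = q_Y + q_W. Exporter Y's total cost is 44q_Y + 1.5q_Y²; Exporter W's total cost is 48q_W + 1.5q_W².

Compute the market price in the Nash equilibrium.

Exporter Y's profit: π = q_Y(220 − 4(q_Y + q_W)) − 44q_Y − 1.5q_Y².
∂π/∂q_Y = 176 − 11q_Y − 4q_W = 0, so q_Y = 16 − (4/11)q_W.
By the same steps for W: q_W = 172/11 − (4/11)q_Y.
Substituting the second reaction function into the first: q_Y = 16 − (4/11)(172/11 − (4/11)q_Y), which gives (105/121)q_Y = 1248/121 ⇒ q_Y = 416/35.
Then q_W = 172/11 − (4/11)·(416/35) = 396/35.
Equilibrium price: P = 220 − 4·23.2 = 127.2.

127.2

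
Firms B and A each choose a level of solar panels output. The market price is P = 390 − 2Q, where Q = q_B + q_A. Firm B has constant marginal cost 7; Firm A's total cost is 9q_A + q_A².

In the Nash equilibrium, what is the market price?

Firm B's profit: π = q_B(390 − 2(q_B + q_A)) − 7q_B.
∂π/∂q_B = 383 − 4q_B − 2q_A = 0, so q_B = 95.75 − 0.5q_A.
For A: ∂π/∂q_A = 381 − 6q_A − 2q_B = 0 ⇒ q_A = 63.5 − (1/3)q_B.
Solving the two reaction functions simultaneously: (1 − (−0.5)(−1/3))q_B = 95.75 − 0.5·63.5, so (5/6)q_B = 64 and q_B = 76.8.
Then q_A = 63.5 − (1/3)·76.8 = 37.9.
Equilibrium price: P = 390 − 2·114.7 = 160.6.

160.6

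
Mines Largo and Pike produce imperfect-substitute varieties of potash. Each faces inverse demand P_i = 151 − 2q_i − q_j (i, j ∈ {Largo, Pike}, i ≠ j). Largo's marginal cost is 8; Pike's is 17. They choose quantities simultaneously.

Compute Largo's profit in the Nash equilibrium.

Mine Largo's profit: π = q_{Largo}(151 − 2q_{Largo} − q_{Pike}) − 8q_{Largo}.
∂π/∂q_{Largo} = 143 − 4q_{Largo} − q_{Pike} = 0 ⇒ q_{Largo} = 35.75 − 0.25q_{Pike}.
Similarly q_{Pike} = 33.5 − 0.25q_{Largo}.
Plugging q_{Pike} into Largo's best response: q_{Largo} = 35.75 − 0.25(33.5 − 0.25q_{Largo}) ⇒ 0.9375q_{Largo} = 27.375, so q_{Largo} = 29.2.
Then q_{Pike} = 33.5 − 0.25·29.2 = 26.2.
P_{Largo} = 151 − 2·29.2 − 26.2 = 66.4.
Profit = (66.4 − 8)·29.2 = 1705.28.

1705.28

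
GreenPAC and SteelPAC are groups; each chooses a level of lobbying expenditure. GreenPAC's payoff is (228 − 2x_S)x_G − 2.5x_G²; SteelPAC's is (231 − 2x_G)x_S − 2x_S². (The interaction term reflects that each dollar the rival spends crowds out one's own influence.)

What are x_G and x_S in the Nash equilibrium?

Expanding GreenPAC's payoff: 228x_G − 2x_Sx_G − 2.5x_G².
∂π/∂x_G = 228 − 2x_S − 5x_G = 0, so x_G = 45.6 − 0.4x_S.
Likewise for SteelPAC: x_S = 57.75 − 0.5x_G.
Substituting the second reaction function into the first: x_G = 45.6 − 0.4(57.75 − 0.5x_G), which gives 0.8x_G = 22.5 ⇒ x_G = 28.125.
Then x_S = 57.75 − 0.5·28.125 = 43.6875.

28.125, 43.6875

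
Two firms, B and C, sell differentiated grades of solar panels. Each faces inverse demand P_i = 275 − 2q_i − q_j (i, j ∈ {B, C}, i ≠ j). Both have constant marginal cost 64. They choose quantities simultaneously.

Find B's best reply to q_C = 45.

Firm B's profit: π = q_B(275 − 2q_B − q_C) − 64q_B.
∂π/∂q_B = 211 − 4q_B − q_C = 0 ⇒ q_B = 52.75 − 0.25q_C.
At q_C = 45: q_B = 52.75 − 0.25·45 = 41.5.

41.5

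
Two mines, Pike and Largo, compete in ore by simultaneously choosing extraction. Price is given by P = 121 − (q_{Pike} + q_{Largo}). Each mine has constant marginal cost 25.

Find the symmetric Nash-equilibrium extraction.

32

Mine Pike's profit: π = q_{Pike}(121 − (q_{Pike} + q_{Largo})) − 25q_{Pike}.
∂π/∂q_{Pike} = 96 − 2q_{Pike} − q_{Largo} = 0, so q_{Pike} = 48 − 0.5q_{Largo}.
By symmetry q_{Largo} = q_{Pike}; substituting into the reaction function, 1.5q_{Pike} = 48 and q_{Pike} = 32.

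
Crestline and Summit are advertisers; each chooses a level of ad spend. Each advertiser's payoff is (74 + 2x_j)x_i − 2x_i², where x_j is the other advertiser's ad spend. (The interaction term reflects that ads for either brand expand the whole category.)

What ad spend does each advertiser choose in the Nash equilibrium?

Crestline's payoff is (74 + 2x_S)x_C − 2x_C².
∂π/∂x_C = 74 + 2x_S − 4x_C = 0, so x_C = 18.5 + 0.5x_S.
By symmetry x_S = x_C; substituting into the reaction function, 0.5x_C = 18.5 and x_C = 37.

37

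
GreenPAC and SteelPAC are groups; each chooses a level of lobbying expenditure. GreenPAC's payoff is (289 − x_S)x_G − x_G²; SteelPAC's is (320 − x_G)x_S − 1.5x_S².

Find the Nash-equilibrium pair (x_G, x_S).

109.4, 70.2

Expanding GreenPAC's payoff: 289x_G − x_Sx_G − x_G².
∂π/∂x_G = 289 − x_S − 2x_G = 0, so x_G = 144.5 − 0.5x_S.
Likewise for SteelPAC: x_S = 320/3 − (1/3)x_G.
Solving the two reaction functions simultaneously: (1 − (−0.5)(−1/3))x_G = 144.5 − 0.5·(320/3), so (5/6)x_G = 547/6 and x_G = 109.4.
Then x_S = 320/3 − (1/3)·109.4 = 70.2.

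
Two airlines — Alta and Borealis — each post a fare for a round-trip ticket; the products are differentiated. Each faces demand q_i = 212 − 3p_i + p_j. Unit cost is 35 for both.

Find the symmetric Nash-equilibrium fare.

63.4

Alta's profit: π = (p_{Alta} − 35)(212 − 3p_{Alta} + p_{Borealis}).
∂π/∂p_{Alta} = 317 − 6p_{Alta} + p_{Borealis} = 0 ⇒ p_{Alta} = 317/6 + (1/6)p_{Borealis}.
The game is symmetric, so in equilibrium p_{Borealis} = p_{Alta}: the reaction function gives (5/6)p_{Alta} = 317/6, hence p_{Alta} = 63.4.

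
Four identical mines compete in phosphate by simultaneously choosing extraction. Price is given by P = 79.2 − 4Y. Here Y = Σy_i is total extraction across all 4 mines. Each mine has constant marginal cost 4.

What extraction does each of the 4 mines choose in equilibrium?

A representative mine's profit is π_i = y_i(79.2 − 4Y) − 4y_i, with Y = y_i + Σ_{j≠i} y_j.
First-order condition: 75.2 − 8y_i − 4Σ_{j≠i} y_j = 0.
In a symmetric equilibrium every mine chooses the same y, so Σ_{j≠i} y_j = 3y. The condition becomes 75.2 − 20y = 0, giving y = 75.2/20 = 3.76.

3.76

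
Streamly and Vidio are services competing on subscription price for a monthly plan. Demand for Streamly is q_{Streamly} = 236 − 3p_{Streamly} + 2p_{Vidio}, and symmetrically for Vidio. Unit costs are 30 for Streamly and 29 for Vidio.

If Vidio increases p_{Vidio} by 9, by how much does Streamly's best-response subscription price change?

Streamly's profit: π = (p_{Streamly} − 30)(236 − 3p_{Streamly} + 2p_{Vidio}).
∂π/∂p_{Streamly} = 326 − 6p_{Streamly} + 2p_{Vidio} = 0 ⇒ p_{Streamly} = 163/3 + (1/3)p_{Vidio}.
The reaction-function slope is 1/3, so a 9-unit rise in p_{Vidio} moves p_{Streamly} by 1/3 × 9 = 3. Streamly's best response rises — the actions are strategic complements.

3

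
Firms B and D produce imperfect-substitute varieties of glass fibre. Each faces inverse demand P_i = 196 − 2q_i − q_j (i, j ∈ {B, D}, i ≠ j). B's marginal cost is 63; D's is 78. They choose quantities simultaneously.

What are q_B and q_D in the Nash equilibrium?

27.6, 22.6

Firm B's profit: π = q_B(196 − 2q_B − q_D) − 63q_B.
∂π/∂q_B = 133 − 4q_B − q_D = 0 ⇒ q_B = 33.25 − 0.25q_D.
Similarly q_D = 29.5 − 0.25q_B.
Substituting the second reaction function into the first: q_B = 33.25 − 0.25(29.5 − 0.25q_B), which gives 0.9375q_B = 25.875 ⇒ q_B = 27.6.
Then q_D = 29.5 − 0.25·27.6 = 22.6.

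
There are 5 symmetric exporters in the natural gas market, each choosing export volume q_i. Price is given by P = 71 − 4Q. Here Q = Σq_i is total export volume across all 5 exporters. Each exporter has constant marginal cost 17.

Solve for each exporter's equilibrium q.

2.25

A representative exporter's profit is π_i = q_i(71 − 4Q) − 17q_i, with Q = q_i + Σ_{j≠i} q_j.
First-order condition: 54 − 8q_i − 4Σ_{j≠i} q_j = 0.
Imposing symmetry (q_j = q for all j) turns Σ_{j≠i} q_j into 4q, so 54 = 24q and q = 2.25.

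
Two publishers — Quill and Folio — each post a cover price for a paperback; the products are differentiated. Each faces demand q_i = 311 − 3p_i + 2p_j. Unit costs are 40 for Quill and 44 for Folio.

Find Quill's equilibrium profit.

14076.75

Quill's profit: π = (p_{Quill} − 40)(311 − 3p_{Quill} + 2p_{Folio}).
∂π/∂p_{Quill} = 431 − 6p_{Quill} + 2p_{Folio} = 0 ⇒ p_{Quill} = 431/6 + (1/3)p_{Folio}.
Similarly p_{Folio} = 443/6 + (1/3)p_{Quill}.
Substituting the second reaction function into the first: p_{Quill} = 431/6 + (1/3)(443/6 + (1/3)p_{Quill}), which gives (8/9)p_{Quill} = 868/9 ⇒ p_{Quill} = 108.5.
Then p_{Folio} = 443/6 + (1/3)·108.5 = 110.
q_{Quill} = 311 − 3·108.5 + 2·110 = 205.5.
Profit = (108.5 − 40)·205.5 = 14076.75.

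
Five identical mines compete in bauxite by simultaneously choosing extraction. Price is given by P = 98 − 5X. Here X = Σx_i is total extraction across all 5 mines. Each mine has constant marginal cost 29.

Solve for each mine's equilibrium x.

A representative mine's profit is π_i = x_i(98 − 5X) − 29x_i, with X = x_i + Σ_{j≠i} x_j.
First-order condition: 69 − 10x_i − 5Σ_{j≠i} x_j = 0.
Imposing symmetry (x_j = x for all j) turns Σ_{j≠i} x_j into 4x, so 69 = 30x and x = 2.3.

2.3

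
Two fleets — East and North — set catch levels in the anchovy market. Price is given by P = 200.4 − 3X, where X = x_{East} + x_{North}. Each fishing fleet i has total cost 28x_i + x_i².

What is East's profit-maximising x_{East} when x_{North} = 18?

Fishing fleet East's profit: π = x_{East}(200.4 − 3(x_{East} + x_{North})) − 28x_{East} − x_{East}².
∂π/∂x_{East} = 172.4 − 8x_{East} − 3x_{North} = 0, so x_{East} = 21.55 − 0.375x_{North}.
At x_{North} = 18: x_{East} = 21.55 − 0.375·18 = 14.8.

14.8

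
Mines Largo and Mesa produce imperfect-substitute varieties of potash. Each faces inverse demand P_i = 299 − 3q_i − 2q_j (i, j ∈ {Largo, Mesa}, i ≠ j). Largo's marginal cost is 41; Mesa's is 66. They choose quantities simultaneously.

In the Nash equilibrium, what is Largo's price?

Mine Largo's profit: π = q_{Largo}(299 − 3q_{Largo} − 2q_{Mesa}) − 41q_{Largo}.
∂π/∂q_{Largo} = 258 − 6q_{Largo} − 2q_{Mesa} = 0 ⇒ q_{Largo} = 43 − (1/3)q_{Mesa}.
Similarly q_{Mesa} = 233/6 − (1/3)q_{Largo}.
Plugging q_{Mesa} into Largo's best response: q_{Largo} = 43 − (1/3)(233/6 − (1/3)q_{Largo}) ⇒ (8/9)q_{Largo} = 541/18, so q_{Largo} = 33.8125.
Then q_{Mesa} = 233/6 − (1/3)·33.8125 = 27.5625.
P_{Largo} = 299 − 3·33.8125 − 2·27.5625 = 142.4375.

142.4375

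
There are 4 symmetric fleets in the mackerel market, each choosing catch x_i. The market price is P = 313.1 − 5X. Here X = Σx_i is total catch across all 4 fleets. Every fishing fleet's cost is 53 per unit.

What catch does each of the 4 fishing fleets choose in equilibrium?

10.404

A representative fishing fleet's profit is π_i = x_i(313.1 − 5X) − 53x_i, with X = x_i + Σ_{j≠i} x_j.
First-order condition: 260.1 − 10x_i − 5Σ_{j≠i} x_j = 0.
With identical fishing fleets, set every x_j = x: then 260.1 − 10x − 15x = 0, i.e. x = 260.1/25 = 10.404.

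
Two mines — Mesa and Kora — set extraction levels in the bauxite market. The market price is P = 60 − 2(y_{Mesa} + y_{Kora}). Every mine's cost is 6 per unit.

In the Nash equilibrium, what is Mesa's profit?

162

Mine Mesa's profit: π = y_{Mesa}(60 − 2(y_{Mesa} + y_{Kora})) − 6y_{Mesa}.
∂π/∂y_{Mesa} = 54 − 4y_{Mesa} − 2y_{Kora} = 0, so y_{Mesa} = 13.5 − 0.5y_{Kora}.
By symmetry y_{Kora} = y_{Mesa}; substituting into the reaction function, 1.5y_{Mesa} = 13.5 and y_{Mesa} = 9.
Price P = 60 − 2·18 = 24.
Mesa's profit: (24 − 6)·9 = 162.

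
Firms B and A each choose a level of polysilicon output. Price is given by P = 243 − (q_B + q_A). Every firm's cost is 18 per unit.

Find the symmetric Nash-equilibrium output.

75

Firm B's profit: π = q_B(243 − (q_B + q_A)) − 18q_B.
∂π/∂q_B = 225 − 2q_B − q_A = 0, so q_B = 112.5 − 0.5q_A.
By symmetry q_A = q_B; substituting into the reaction function, 1.5q_B = 112.5 and q_B = 75.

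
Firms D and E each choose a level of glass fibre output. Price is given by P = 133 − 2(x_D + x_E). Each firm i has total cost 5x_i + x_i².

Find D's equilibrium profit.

Firm D's profit: π = x_D(133 − 2(x_D + x_E)) − 5x_D − x_D².
∂π/∂x_D = 128 − 6x_D − 2x_E = 0, so x_D = 64/3 − (1/3)x_E.
By symmetry x_E = x_D; substituting into the reaction function, (4/3)x_D = 64/3 and x_D = 16.
Price P = 133 − 2·32 = 69.
D's profit: (69 − 5)·16 − (16)² = 768.

768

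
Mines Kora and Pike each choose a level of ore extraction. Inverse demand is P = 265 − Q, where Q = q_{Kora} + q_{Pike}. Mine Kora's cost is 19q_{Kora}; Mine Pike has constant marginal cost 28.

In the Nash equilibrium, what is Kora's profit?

Mine Kora's profit: π = q_{Kora}(265 − (q_{Kora} + q_{Pike})) − 19q_{Kora}.
∂π/∂q_{Kora} = 246 − 2q_{Kora} − q_{Pike} = 0, so q_{Kora} = 123 − 0.5q_{Pike}.
By the same steps for Pike: q_{Pike} = 118.5 − 0.5q_{Kora}.
Solving the two reaction functions simultaneously: (1 − (−0.5)(−0.5))q_{Kora} = 123 − 0.5·118.5, so 0.75q_{Kora} = 63.75 and q_{Kora} = 85.
Then q_{Pike} = 118.5 − 0.5·85 = 76.
Price P = 265 − 161 = 104.
Kora's profit: (104 − 19)·85 = 7225.

7225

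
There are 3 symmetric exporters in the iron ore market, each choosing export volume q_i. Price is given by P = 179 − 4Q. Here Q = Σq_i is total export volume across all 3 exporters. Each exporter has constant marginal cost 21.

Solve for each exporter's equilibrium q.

9.875

A representative exporter's profit is π_i = q_i(179 − 4Q) − 21q_i, with Q = q_i + Σ_{j≠i} q_j.
First-order condition: 158 − 8q_i − 4Σ_{j≠i} q_j = 0.
Imposing symmetry (q_j = q for all j) turns Σ_{j≠i} q_j into 2q, so 158 = 16q and q = 9.875.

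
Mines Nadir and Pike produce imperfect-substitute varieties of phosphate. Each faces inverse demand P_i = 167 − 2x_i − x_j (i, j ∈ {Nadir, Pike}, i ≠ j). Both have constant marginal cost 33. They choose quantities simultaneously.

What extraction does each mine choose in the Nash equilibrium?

Mine Nadir's profit: π = x_{Nadir}(167 − 2x_{Nadir} − x_{Pike}) − 33x_{Nadir}.
∂π/∂x_{Nadir} = 134 − 4x_{Nadir} − x_{Pike} = 0 ⇒ x_{Nadir} = 33.5 − 0.25x_{Pike}.
By symmetry x_{Pike} = x_{Nadir}; substituting into the reaction function, 1.25x_{Nadir} = 33.5 and x_{Nadir} = 26.8.

26.8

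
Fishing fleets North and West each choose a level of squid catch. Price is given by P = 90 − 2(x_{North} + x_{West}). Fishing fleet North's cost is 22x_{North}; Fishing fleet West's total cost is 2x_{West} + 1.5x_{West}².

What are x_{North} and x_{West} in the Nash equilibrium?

12.5, 9

Fishing fleet North's profit: π = x_{North}(90 − 2(x_{North} + x_{West})) − 22x_{North}.
∂π/∂x_{North} = 68 − 4x_{North} − 2x_{West} = 0, so x_{North} = 17 − 0.5x_{West}.
For West: ∂π/∂x_{West} = 88 − 7x_{West} − 2x_{North} = 0 ⇒ x_{West} = 88/7 − (2/7)x_{North}.
Solving the two reaction functions simultaneously: (1 − (−0.5)(−2/7))x_{North} = 17 − 0.5·(88/7), so (6/7)x_{North} = 75/7 and x_{North} = 12.5.
Then x_{West} = 88/7 − (2/7)·12.5 = 9.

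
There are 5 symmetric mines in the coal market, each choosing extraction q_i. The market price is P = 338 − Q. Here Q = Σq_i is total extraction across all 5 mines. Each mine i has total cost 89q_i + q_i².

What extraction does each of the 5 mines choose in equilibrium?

31.125

A representative mine's profit is π_i = q_i(338 − Q) − 89q_i − q_i², with Q = q_i + Σ_{j≠i} q_j.
First-order condition: 249 − 4q_i − Σ_{j≠i} q_j = 0.
With identical mines, set every q_j = q: then 249 − 4q − 4q = 0, i.e. q = 249/8 = 31.125.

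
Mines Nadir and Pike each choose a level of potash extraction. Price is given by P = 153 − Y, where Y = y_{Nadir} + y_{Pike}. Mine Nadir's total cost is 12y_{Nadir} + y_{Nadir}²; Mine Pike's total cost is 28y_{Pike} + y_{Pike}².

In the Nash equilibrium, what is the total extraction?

Mine Nadir's profit: π = y_{Nadir}(153 − (y_{Nadir} + y_{Pike})) − 12y_{Nadir} − y_{Nadir}².
∂π/∂y_{Nadir} = 141 − 4y_{Nadir} − y_{Pike} = 0, so y_{Nadir} = 35.25 − 0.25y_{Pike}.
By the same steps for Pike: y_{Pike} = 31.25 − 0.25y_{Nadir}.
Solving the two reaction functions simultaneously: (1 − (−0.25)(−0.25))y_{Nadir} = 35.25 − 0.25·31.25, so 0.9375y_{Nadir} = 27.4375 and y_{Nadir} = 439/15.
Then y_{Pike} = 31.25 − 0.25·(439/15) = 359/15.
Total extraction: 439/15 + 359/15 = 53.2.

53.2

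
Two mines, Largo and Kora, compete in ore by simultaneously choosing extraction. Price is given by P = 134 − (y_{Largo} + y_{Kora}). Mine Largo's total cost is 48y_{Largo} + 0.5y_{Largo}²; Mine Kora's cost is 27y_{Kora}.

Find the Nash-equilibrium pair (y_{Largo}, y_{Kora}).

13, 47

Mine Largo's profit: π = y_{Largo}(134 − (y_{Largo} + y_{Kora})) − 48y_{Largo} − 0.5y_{Largo}².
∂π/∂y_{Largo} = 86 − 3y_{Largo} − y_{Kora} = 0, so y_{Largo} = 86/3 − (1/3)y_{Kora}.
For Kora: ∂π/∂y_{Kora} = 107 − 2y_{Kora} − y_{Largo} = 0 ⇒ y_{Kora} = 53.5 − 0.5y_{Largo}.
Substituting the second reaction function into the first: y_{Largo} = 86/3 − (1/3)(53.5 − 0.5y_{Largo}), which gives (5/6)y_{Largo} = 65/6 ⇒ y_{Largo} = 13.
Then y_{Kora} = 53.5 − 0.5·13 = 47.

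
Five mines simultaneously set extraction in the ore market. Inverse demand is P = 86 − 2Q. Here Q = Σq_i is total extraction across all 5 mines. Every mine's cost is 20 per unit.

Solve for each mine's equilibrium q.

A representative mine's profit is π_i = q_i(86 − 2Q) − 20q_i, with Q = q_i + Σ_{j≠i} q_j.
First-order condition: 66 − 4q_i − 2Σ_{j≠i} q_j = 0.
Imposing symmetry (q_j = q for all j) turns Σ_{j≠i} q_j into 4q, so 66 = 12q and q = 5.5.

5.5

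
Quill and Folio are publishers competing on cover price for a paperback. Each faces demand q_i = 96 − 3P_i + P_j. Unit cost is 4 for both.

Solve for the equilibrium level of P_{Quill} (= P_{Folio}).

21.6

Quill's profit: π = (P_{Quill} − 4)(96 − 3P_{Quill} + P_{Folio}).
∂π/∂P_{Quill} = 108 − 6P_{Quill} + P_{Folio} = 0 ⇒ P_{Quill} = 18 + (1/6)P_{Folio}.
Setting P_{Quill} = P_{Folio} in the reaction function: P_{Quill} = 18 + (1/6)P_{Quill}, so P_{Quill} = 18 / (5/6) = 21.6.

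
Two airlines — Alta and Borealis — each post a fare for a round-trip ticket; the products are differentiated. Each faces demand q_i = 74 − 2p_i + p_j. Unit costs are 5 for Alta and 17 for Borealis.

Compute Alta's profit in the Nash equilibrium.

Alta's profit: π = (p_{Alta} − 5)(74 − 2p_{Alta} + p_{Borealis}).
∂π/∂p_{Alta} = 84 − 4p_{Alta} + p_{Borealis} = 0 ⇒ p_{Alta} = 21 + 0.25p_{Borealis}.
Similarly p_{Borealis} = 27 + 0.25p_{Alta}.
Solving the two reaction functions simultaneously: (1 − (0.25)(0.25))p_{Alta} = 21 + 0.25·27, so 0.9375p_{Alta} = 27.75 and p_{Alta} = 29.6.
Then p_{Borealis} = 27 + 0.25·29.6 = 34.4.
q_{Alta} = 74 − 2·29.6 + 34.4 = 49.2.
Profit = (29.6 − 5)·49.2 = 1210.32.

1210.32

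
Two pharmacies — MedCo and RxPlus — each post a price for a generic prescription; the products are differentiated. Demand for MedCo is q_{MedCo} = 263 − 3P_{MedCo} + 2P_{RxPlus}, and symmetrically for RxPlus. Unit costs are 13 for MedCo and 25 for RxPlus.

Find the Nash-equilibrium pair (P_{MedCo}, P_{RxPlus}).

77.75, 82.25

MedCo's profit: π = (P_{MedCo} − 13)(263 − 3P_{MedCo} + 2P_{RxPlus}).
∂π/∂P_{MedCo} = 302 − 6P_{MedCo} + 2P_{RxPlus} = 0 ⇒ P_{MedCo} = 151/3 + (1/3)P_{RxPlus}.
Similarly P_{RxPlus} = 169/3 + (1/3)P_{MedCo}.
Solving the two reaction functions simultaneously: (1 − (1/3)(1/3))P_{MedCo} = 151/3 + (1/3)·(169/3), so (8/9)P_{MedCo} = 622/9 and P_{MedCo} = 77.75.
Then P_{RxPlus} = 169/3 + (1/3)·77.75 = 82.25.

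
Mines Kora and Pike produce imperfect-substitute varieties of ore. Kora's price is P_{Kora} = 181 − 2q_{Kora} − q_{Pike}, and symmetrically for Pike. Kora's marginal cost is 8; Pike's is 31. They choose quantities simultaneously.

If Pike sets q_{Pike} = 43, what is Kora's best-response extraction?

32.5

Mine Kora's profit: π = q_{Kora}(181 − 2q_{Kora} − q_{Pike}) − 8q_{Kora}.
∂π/∂q_{Kora} = 173 − 4q_{Kora} − q_{Pike} = 0 ⇒ q_{Kora} = 43.25 − 0.25q_{Pike}.
At q_{Pike} = 43: q_{Kora} = 43.25 − 0.25·43 = 32.5.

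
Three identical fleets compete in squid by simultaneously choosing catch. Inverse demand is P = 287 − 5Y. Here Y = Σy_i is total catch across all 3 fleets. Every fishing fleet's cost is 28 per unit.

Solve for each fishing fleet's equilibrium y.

12.95

A representative fishing fleet's profit is π_i = y_i(287 − 5Y) − 28y_i, with Y = y_i + Σ_{j≠i} y_j.
First-order condition: 259 − 10y_i − 5Σ_{j≠i} y_j = 0.
In a symmetric equilibrium every fishing fleet chooses the same y, so Σ_{j≠i} y_j = 2y. The condition becomes 259 − 20y = 0, giving y = 259/20 = 12.95.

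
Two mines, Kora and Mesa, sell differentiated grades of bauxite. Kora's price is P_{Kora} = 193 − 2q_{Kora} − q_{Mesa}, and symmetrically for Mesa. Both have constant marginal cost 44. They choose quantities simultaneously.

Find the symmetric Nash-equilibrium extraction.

29.8

Mine Kora's profit: π = q_{Kora}(193 − 2q_{Kora} − q_{Mesa}) − 44q_{Kora}.
∂π/∂q_{Kora} = 149 − 4q_{Kora} − q_{Mesa} = 0 ⇒ q_{Kora} = 37.25 − 0.25q_{Mesa}.
By symmetry q_{Mesa} = q_{Kora}; substituting into the reaction function, 1.25q_{Kora} = 37.25 and q_{Kora} = 29.8.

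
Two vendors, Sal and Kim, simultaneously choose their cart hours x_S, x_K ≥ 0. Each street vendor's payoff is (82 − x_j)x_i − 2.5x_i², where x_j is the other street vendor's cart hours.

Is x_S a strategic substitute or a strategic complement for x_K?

Sal's payoff is (82 − x_K)x_S − 2.5x_S².
∂π/∂x_S = 82 − x_K − 5x_S = 0, so x_S = 16.4 − 0.2x_K.
The best-response slope dx_S/dx_K = −0.2 < 0: the reaction function is downward-sloping, so the choices are strategic substitutes.

strategic substitutes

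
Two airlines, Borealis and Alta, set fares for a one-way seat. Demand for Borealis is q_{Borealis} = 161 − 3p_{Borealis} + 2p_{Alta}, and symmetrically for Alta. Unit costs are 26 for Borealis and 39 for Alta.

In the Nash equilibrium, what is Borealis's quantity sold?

108.5625

Borealis's profit: π = (p_{Borealis} − 26)(161 − 3p_{Borealis} + 2p_{Alta}).
∂π/∂p_{Borealis} = 239 − 6p_{Borealis} + 2p_{Alta} = 0 ⇒ p_{Borealis} = 239/6 + (1/3)p_{Alta}.
Similarly p_{Alta} = 139/3 + (1/3)p_{Borealis}.
Solving the two reaction functions simultaneously: (1 − (1/3)(1/3))p_{Borealis} = 239/6 + (1/3)·(139/3), so (8/9)p_{Borealis} = 995/18 and p_{Borealis} = 62.1875.
Then p_{Alta} = 139/3 + (1/3)·62.1875 = 67.0625.
q_{Borealis} = 161 − 3·62.1875 + 2·67.0625 = 108.5625.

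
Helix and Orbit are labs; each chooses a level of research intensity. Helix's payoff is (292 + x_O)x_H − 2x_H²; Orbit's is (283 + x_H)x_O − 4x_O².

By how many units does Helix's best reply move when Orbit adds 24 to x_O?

6

Expanding Helix's payoff: 292x_H + x_Ox_H − 2x_H².
∂π/∂x_H = 292 + x_O − 4x_H = 0, so x_H = 73 + 0.25x_O.
The reaction-function slope is 0.25, so a 24-unit rise in x_O moves x_H by 0.25 × 24 = 6. Helix's best response rises — the actions are strategic complements.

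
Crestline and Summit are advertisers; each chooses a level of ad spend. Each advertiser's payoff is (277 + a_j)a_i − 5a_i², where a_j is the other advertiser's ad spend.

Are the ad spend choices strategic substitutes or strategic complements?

strategic complements

Crestline's payoff is (277 + a_S)a_C − 5a_C².
∂π/∂a_C = 277 + a_S − 10a_C = 0, so a_C = 27.7 + 0.1a_S.
The best-response slope da_C/da_S = 0.1 > 0: the reaction function is upward-sloping, so the choices are strategic complements.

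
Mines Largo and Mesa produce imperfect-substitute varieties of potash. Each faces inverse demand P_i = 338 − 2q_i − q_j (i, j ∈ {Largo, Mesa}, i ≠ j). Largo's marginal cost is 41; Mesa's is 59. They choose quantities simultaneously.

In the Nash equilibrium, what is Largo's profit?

7344.72

Mine Largo's profit: π = q_{Largo}(338 − 2q_{Largo} − q_{Mesa}) − 41q_{Largo}.
∂π/∂q_{Largo} = 297 − 4q_{Largo} − q_{Mesa} = 0 ⇒ q_{Largo} = 74.25 − 0.25q_{Mesa}.
Similarly q_{Mesa} = 69.75 − 0.25q_{Largo}.
Plugging q_{Mesa} into Largo's best response: q_{Largo} = 74.25 − 0.25(69.75 − 0.25q_{Largo}) ⇒ 0.9375q_{Largo} = 56.8125, so q_{Largo} = 60.6.
Then q_{Mesa} = 69.75 − 0.25·60.6 = 54.6.
P_{Largo} = 338 − 2·60.6 − 54.6 = 162.2.
Profit = (162.2 − 41)·60.6 = 7344.72.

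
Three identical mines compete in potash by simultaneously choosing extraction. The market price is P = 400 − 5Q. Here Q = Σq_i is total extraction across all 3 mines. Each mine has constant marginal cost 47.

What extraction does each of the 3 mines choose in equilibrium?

A representative mine's profit is π_i = q_i(400 − 5Q) − 47q_i, with Q = q_i + Σ_{j≠i} q_j.
First-order condition: 353 − 10q_i − 5Σ_{j≠i} q_j = 0.
In a symmetric equilibrium every mine chooses the same q, so Σ_{j≠i} q_j = 2q. The condition becomes 353 − 20q = 0, giving q = 353/20 = 17.65.

17.65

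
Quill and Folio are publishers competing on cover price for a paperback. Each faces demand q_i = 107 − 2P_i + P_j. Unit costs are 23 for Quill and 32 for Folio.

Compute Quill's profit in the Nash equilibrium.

1705.28

Quill's profit: π = (P_{Quill} − 23)(107 − 2P_{Quill} + P_{Folio}).
∂π/∂P_{Quill} = 153 − 4P_{Quill} + P_{Folio} = 0 ⇒ P_{Quill} = 38.25 + 0.25P_{Folio}.
Similarly P_{Folio} = 42.75 + 0.25P_{Quill}.
Substituting the second reaction function into the first: P_{Quill} = 38.25 + 0.25(42.75 + 0.25P_{Quill}), which gives 0.9375P_{Quill} = 48.9375 ⇒ P_{Quill} = 52.2.
Then P_{Folio} = 42.75 + 0.25·52.2 = 55.8.
q_{Quill} = 107 − 2·52.2 + 55.8 = 58.4.
Profit = (52.2 − 23)·58.4 = 1705.28.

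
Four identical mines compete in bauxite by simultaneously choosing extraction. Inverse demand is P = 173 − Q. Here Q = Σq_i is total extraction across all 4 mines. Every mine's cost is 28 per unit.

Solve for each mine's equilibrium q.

A representative mine's profit is π_i = q_i(173 − Q) − 28q_i, with Q = q_i + Σ_{j≠i} q_j.
First-order condition: 145 − 2q_i − Σ_{j≠i} q_j = 0.
With identical mines, set every q_j = q: then 145 − 2q − 3q = 0, i.e. q = 145/5 = 29.

29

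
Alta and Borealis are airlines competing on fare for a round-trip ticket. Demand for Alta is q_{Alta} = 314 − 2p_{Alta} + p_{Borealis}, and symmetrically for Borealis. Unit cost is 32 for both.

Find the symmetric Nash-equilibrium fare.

126

Alta's profit: π = (p_{Alta} − 32)(314 − 2p_{Alta} + p_{Borealis}).
∂π/∂p_{Alta} = 378 − 4p_{Alta} + p_{Borealis} = 0 ⇒ p_{Alta} = 94.5 + 0.25p_{Borealis}.
Setting p_{Alta} = p_{Borealis} in the reaction function: p_{Alta} = 94.5 + 0.25p_{Alta}, so p_{Alta} = 94.5 / 0.75 = 126.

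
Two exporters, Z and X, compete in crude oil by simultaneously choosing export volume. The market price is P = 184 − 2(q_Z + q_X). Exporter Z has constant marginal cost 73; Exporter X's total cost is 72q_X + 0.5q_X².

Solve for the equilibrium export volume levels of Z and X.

20.6875, 14.125

Exporter Z's profit: π = q_Z(184 − 2(q_Z + q_X)) − 73q_Z.
∂π/∂q_Z = 111 − 4q_Z − 2q_X = 0, so q_Z = 27.75 − 0.5q_X.
For X: ∂π/∂q_X = 112 − 5q_X − 2q_Z = 0 ⇒ q_X = 22.4 − 0.4q_Z.
Plugging q_X into Z's best response: q_Z = 27.75 − 0.5(22.4 − 0.4q_Z) ⇒ 0.8q_Z = 16.55, so q_Z = 20.6875.
Then q_X = 22.4 − 0.4·20.6875 = 14.125.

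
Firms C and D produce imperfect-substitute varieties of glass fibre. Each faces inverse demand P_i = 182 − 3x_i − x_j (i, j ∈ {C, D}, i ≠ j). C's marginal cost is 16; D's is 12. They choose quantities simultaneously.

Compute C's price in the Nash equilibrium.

Firm C's profit: π = x_C(182 − 3x_C − x_D) − 16x_C.
∂π/∂x_C = 166 − 6x_C − x_D = 0 ⇒ x_C = 83/3 − (1/6)x_D.
Similarly x_D = 85/3 − (1/6)x_C.
Substituting the second reaction function into the first: x_C = 83/3 − (1/6)(85/3 − (1/6)x_C), which gives (35/36)x_C = 413/18 ⇒ x_C = 23.6.
Then x_D = 85/3 − (1/6)·23.6 = 24.4.
P_C = 182 − 3·23.6 − 24.4 = 86.8.

86.8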